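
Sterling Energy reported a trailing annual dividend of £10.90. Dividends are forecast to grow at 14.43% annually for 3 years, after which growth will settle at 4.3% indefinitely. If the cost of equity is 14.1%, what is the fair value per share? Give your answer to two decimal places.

Two-stage DDM. Project D₁…D_3 at 0.1443, terminal growth 0.043, discount at r = 0.141.
D_1 = 12.4729
D_2 = 14.2727
D_3 = 16.3323
Terminal value at t=3: TV = D_4/(r−g) = 17.0345/(0.141−0.043) = 173.8219
P₀ = 12.4729/(1+0.141)^1 + 14.2727/(1+0.141)^2 + 16.3323/(1+0.141)^3 + 173.8219/(1+0.141)^3 = 149.9061

£149.91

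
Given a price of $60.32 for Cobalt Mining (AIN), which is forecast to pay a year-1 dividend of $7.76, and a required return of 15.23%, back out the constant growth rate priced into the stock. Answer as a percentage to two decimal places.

From P₀ = D₁/(r − g), the implied growth is g = r − D₁/P₀.
g = 0.1523 − 7.76/60.32 = 0.1523 − 0.12865 = 0.02365

2.37%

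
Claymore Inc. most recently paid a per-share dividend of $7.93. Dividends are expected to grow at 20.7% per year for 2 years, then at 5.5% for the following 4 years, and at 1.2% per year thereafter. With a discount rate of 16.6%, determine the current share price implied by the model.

$80.77

Three-stage DDM. Project D₁…D_6; terminal Gordon value at t=6 with g = 0.012; discount at r = 0.166.
D_1 = 9.5715
D_2 = 11.5528
D_3 = 12.1882
D_4 = 12.8586
D_5 = 13.5658
D_6 = 14.3119
TV_6 = 14.4837/(0.166−0.012) = 94.0497
P₀ = Σ Dₜ/(1+r)ᵗ + TV_6/(1+r)^6 = 80.7664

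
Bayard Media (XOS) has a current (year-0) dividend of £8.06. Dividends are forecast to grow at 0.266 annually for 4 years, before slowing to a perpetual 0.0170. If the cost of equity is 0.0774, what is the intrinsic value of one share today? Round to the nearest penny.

Two-stage DDM. Project D₁…D_4 at 0.266, terminal growth 0.017, discount at r = 0.0774.
D_1 = 10.2040
D_2 = 12.9182
D_3 = 16.3545
D_4 = 20.7047
Terminal value at t=4: TV = D_5/(r−g) = 21.0567/(0.0774−0.017) = 348.6213
P₀ = 10.2040/(1+0.0774)^1 + 12.9182/(1+0.0774)^2 + 16.3545/(1+0.0774)^3 + 20.7047/(1+0.0774)^4 + 348.6213/(1+0.0774)^4 = 307.7722

£307.77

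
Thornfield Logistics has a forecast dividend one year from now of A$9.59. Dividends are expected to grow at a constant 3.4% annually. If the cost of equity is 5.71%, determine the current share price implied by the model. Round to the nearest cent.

Gordon growth model: P₀ = D₁/(r − g), with D₁ = 9.59 given directly.
P₀ = 9.5900 / (0.0571 − 0.034) = 9.5900 / 0.0231 = 415.1515

A$415.15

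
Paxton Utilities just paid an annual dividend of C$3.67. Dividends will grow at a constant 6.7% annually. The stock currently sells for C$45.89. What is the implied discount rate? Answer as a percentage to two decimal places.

Rearranging the constant-growth DDM: r = D₁/P₀ + g.
D₁ = 3.67 × (1 + 0.067) = 3.9159.
r = 3.9159 / 45.89 + 0.067 = 0.08533 + 0.067 = 0.15233

15.23%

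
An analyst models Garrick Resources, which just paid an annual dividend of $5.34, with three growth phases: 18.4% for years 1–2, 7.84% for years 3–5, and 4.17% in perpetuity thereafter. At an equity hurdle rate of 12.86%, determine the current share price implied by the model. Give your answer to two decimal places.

Three-stage DDM. Project D₁…D_5; terminal Gordon value at t=5 with g = 0.0417; discount at r = 0.1286.
D_1 = 6.3226
D_2 = 7.4859
D_3 = 8.0728
D_4 = 8.7057
D_5 = 9.3882
TV_5 = 9.7797/(0.1286−0.0417) = 112.5401
P₀ = Σ Dₜ/(1+r)ᵗ + TV_5/(1+r)^5 = 89.0502

$89.05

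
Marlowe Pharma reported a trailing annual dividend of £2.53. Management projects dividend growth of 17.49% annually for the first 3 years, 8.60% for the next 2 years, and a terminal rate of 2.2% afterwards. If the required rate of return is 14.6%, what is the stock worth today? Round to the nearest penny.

£33.19

Three-stage DDM. Project D₁…D_5; terminal Gordon value at t=5 with g = 0.022; discount at r = 0.146.
D_1 = 2.9725
D_2 = 3.4924
D_3 = 4.1032
D_4 = 4.4561
D_5 = 4.8393
TV_5 = 4.9458/(0.146−0.022) = 39.8852
P₀ = Σ Dₜ/(1+r)ᵗ + TV_5/(1+r)^5 = 33.1896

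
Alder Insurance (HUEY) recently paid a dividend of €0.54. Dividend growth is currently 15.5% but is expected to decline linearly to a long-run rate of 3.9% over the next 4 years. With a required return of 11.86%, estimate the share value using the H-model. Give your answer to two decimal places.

€8.62

H-model: P₀ = D₀[(1+g_L) + H(g_S−g_L)]/(r−g_L), with H = 4/2 = 2.
P₀ = 0.54 × [(1+0.039) + 2×(0.155−0.039)] / (0.1186−0.039)
   = 0.54 × 1.2710 / 0.0796 = 8.6224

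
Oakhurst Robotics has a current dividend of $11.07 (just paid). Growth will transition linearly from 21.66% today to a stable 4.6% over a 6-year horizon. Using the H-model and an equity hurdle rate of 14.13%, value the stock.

$180.95

H-model: P₀ = D₀[(1+g_L) + H(g_S−g_L)]/(r−g_L), with H = 6/2 = 3.
P₀ = 11.07 × [(1+0.046) + 3×(0.2166−0.046)] / (0.1413−0.046)
   = 11.07 × 1.5578 / 0.0953 = 180.9533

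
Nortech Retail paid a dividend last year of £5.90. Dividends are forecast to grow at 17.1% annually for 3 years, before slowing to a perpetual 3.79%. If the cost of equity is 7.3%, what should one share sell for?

Two-stage DDM. Project D₁…D_3 at 0.171, terminal growth 0.0379, discount at r = 0.073.
D_1 = 6.9089
D_2 = 8.0903
D_3 = 9.4738
Terminal value at t=3: TV = D_4/(r−g) = 9.8328/(0.073−0.0379) = 280.1374
P₀ = 6.9089/(1+0.073)^1 + 8.0903/(1+0.073)^2 + 9.4738/(1+0.073)^3 + 280.1374/(1+0.073)^3 = 247.8974

£247.90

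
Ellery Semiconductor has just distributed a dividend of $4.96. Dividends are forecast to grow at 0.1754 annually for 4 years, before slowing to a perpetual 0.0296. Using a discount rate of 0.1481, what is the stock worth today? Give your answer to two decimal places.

$68.39

Two-stage DDM. Project D₁…D_4 at 0.1754, terminal growth 0.0296, discount at r = 0.1481.
D_1 = 5.8300
D_2 = 6.8526
D_3 = 8.0545
D_4 = 9.4673
Terminal value at t=4: TV = D_5/(r−g) = 9.7475/(0.1481−0.0296) = 82.2573
P₀ = 5.8300/(1+0.1481)^1 + 6.8526/(1+0.1481)^2 + 8.0545/(1+0.1481)^3 + 9.4673/(1+0.1481)^4 + 82.2573/(1+0.1481)^4 = 68.3908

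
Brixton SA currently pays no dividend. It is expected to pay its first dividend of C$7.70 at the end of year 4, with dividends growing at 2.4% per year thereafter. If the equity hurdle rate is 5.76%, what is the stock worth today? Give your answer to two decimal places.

Deferred-dividend DDM. At t=3 the remaining stream is a growing perpetuity with first payment D_4 = 7.70.
V_3 = D_4/(r−g) = 7.70/(0.0576−0.024) = 229.1667
P₀ = V_3/(1+r)^3 = 229.1667/(1+0.0576)^3 = 193.7256

C$193.73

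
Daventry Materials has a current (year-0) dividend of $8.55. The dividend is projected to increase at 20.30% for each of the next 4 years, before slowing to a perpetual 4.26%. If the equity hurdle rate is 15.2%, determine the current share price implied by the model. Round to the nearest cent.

Two-stage DDM. Project D₁…D_4 at 0.203, terminal growth 0.0426, discount at r = 0.152.
D_1 = 10.2857
D_2 = 12.3736
D_3 = 14.8855
D_4 = 17.9072
Terminal value at t=4: TV = D_5/(r−g) = 18.6701/(0.152−0.0426) = 170.6589
P₀ = 10.2857/(1+0.152)^1 + 12.3736/(1+0.152)^2 + 14.8855/(1+0.152)^3 + 17.9072/(1+0.152)^4 + 170.6589/(1+0.152)^4 = 135.0554

$135.06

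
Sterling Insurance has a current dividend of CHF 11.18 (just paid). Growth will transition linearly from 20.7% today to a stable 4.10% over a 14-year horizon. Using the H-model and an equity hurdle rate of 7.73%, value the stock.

H-model: P₀ = D₀[(1+g_L) + H(g_S−g_L)]/(r−g_L), with H = 14/2 = 7.
P₀ = 11.18 × [(1+0.041) + 7×(0.207−0.041)] / (0.0773−0.041)
   = 11.18 × 2.2030 / 0.0363 = 678.4997

CHF 678.50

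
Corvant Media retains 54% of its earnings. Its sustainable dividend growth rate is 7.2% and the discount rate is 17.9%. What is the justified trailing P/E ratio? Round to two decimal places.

4.61

Payout ratio b = 1 − 0.54 = 0.46.
Justified trailing P/E = b(1+g)/(r−g) = 0.46×(1+0.072)/(0.179−0.072) = 4.6086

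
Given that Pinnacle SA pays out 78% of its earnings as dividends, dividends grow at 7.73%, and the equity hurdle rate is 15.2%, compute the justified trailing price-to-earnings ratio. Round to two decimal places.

11.25

Justified trailing P/E = b(1+g)/(r−g) = 0.78×(1+0.0773)/(0.152−0.0773) = 11.2489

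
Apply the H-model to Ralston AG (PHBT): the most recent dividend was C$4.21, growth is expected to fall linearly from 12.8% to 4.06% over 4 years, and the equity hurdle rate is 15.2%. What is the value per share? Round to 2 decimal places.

C$45.93

H-model: P₀ = D₀[(1+g_L) + H(g_S−g_L)]/(r−g_L), with H = 4/2 = 2.
P₀ = 4.21 × [(1+0.0406) + 2×(0.128−0.0406)] / (0.152−0.0406)
   = 4.21 × 1.2154 / 0.1114 = 45.9321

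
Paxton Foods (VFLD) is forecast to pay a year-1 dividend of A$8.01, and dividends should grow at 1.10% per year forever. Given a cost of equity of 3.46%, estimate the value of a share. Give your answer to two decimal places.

A$339.41

Gordon growth model: P₀ = D₁/(r − g), with D₁ = 8.01 given directly.
P₀ = 8.0100 / (0.0346 − 0.011) = 8.0100 / 0.0236 = 339.4068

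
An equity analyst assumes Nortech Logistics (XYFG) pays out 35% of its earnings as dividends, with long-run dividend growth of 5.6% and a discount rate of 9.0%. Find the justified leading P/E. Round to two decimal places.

10.29

Justified leading P/E = b/(r−g) = 0.35/(0.09−0.056) = 10.2941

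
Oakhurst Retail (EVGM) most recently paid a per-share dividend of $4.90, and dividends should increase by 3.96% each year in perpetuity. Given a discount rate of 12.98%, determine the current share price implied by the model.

$56.47

Gordon growth model: P₀ = D₁/(r − g). D₁ = 4.90 × (1 + 0.0396) = 5.0940.
P₀ = 5.0940 / (0.1298 − 0.0396) = 5.0940 / 0.0902 = 56.4749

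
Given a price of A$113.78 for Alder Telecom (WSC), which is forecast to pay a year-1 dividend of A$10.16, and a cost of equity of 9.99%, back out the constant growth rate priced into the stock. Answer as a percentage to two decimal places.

From P₀ = D₁/(r − g), the implied growth is g = r − D₁/P₀.
g = 0.0999 − 10.16/113.78 = 0.0999 − 0.08930 = 0.01060

1.06%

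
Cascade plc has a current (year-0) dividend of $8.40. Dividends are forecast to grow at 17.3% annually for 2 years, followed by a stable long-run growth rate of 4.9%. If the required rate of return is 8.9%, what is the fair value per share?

Two-stage DDM. Project D₁…D_2 at 0.173, terminal growth 0.049, discount at r = 0.089.
D_1 = 9.8532
D_2 = 11.5578
Terminal value at t=2: TV = D_3/(r−g) = 12.1241/(0.089−0.049) = 303.1034
P₀ = 9.8532/(1+0.089)^1 + 11.5578/(1+0.089)^2 + 303.1034/(1+0.089)^2 = 274.3786

$274.38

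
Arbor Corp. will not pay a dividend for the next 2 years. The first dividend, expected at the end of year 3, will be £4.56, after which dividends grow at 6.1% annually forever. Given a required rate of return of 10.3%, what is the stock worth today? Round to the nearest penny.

Deferred-dividend DDM. At t=2 the remaining stream is a growing perpetuity with first payment D_3 = 4.56.
V_2 = D_3/(r−g) = 4.56/(0.103−0.061) = 108.5714
P₀ = V_2/(1+r)^2 = 108.5714/(1+0.103)^2 = 89.2410

£89.24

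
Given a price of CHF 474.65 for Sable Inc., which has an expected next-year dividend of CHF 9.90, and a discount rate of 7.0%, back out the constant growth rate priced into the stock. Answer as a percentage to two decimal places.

From P₀ = D₁/(r − g), the implied growth is g = r − D₁/P₀.
g = 0.07 − 9.90/474.65 = 0.07 − 0.02086 = 0.04914

4.91%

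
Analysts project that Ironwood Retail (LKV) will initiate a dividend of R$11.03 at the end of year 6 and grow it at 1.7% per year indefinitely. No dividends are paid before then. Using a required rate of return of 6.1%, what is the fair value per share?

Deferred-dividend DDM. At t=5 the remaining stream is a growing perpetuity with first payment D_6 = 11.03.
V_5 = D_6/(r−g) = 11.03/(0.061−0.017) = 250.6818
P₀ = V_5/(1+r)^5 = 250.6818/(1+0.061)^5 = 186.4429

R$186.44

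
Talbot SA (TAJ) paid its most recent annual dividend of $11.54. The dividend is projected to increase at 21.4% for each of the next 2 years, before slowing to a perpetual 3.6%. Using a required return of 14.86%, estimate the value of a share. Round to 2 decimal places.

Two-stage DDM. Project D₁…D_2 at 0.214, terminal growth 0.036, discount at r = 0.1486.
D_1 = 14.0096
D_2 = 17.0076
Terminal value at t=2: TV = D_3/(r−g) = 17.6199/(0.1486−0.036) = 156.4821
P₀ = 14.0096/(1+0.1486)^1 + 17.0076/(1+0.1486)^2 + 156.4821/(1+0.1486)^2 = 143.7002

$143.70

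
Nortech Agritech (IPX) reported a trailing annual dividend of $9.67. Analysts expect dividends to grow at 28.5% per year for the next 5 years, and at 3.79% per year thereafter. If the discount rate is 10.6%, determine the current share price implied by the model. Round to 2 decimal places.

$389.56

Two-stage DDM. Project D₁…D_5 at 0.285, terminal growth 0.0379, discount at r = 0.106.
D_1 = 12.4259
D_2 = 15.9673
D_3 = 20.5180
D_4 = 26.3657
D_5 = 33.8799
Terminal value at t=5: TV = D_6/(r−g) = 35.1639/(0.106−0.0379) = 516.3575
P₀ = 12.4259/(1+0.106)^1 + 15.9673/(1+0.106)^2 + 20.5180/(1+0.106)^3 + 26.3657/(1+0.106)^4 + 33.8799/(1+0.106)^5 + 516.3575/(1+0.106)^5 = 389.5618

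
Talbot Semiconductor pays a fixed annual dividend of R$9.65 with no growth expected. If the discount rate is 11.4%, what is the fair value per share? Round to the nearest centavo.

Zero-growth DDM (perpetuity): P₀ = D/r = 9.65 / 0.114 = 84.6491

R$84.65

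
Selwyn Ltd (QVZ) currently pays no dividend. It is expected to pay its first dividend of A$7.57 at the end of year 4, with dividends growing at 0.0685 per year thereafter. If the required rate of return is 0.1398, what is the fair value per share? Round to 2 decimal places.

Deferred-dividend DDM. At t=3 the remaining stream is a growing perpetuity with first payment D_4 = 7.57.
V_3 = D_4/(r−g) = 7.57/(0.1398−0.0685) = 106.1711
P₀ = V_3/(1+r)^3 = 106.1711/(1+0.1398)^3 = 71.7002

A$71.70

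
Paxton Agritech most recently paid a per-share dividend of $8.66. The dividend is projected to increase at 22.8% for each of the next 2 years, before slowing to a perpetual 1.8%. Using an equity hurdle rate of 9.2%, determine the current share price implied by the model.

Two-stage DDM. Project D₁…D_2 at 0.228, terminal growth 0.018, discount at r = 0.092.
D_1 = 10.6345
D_2 = 13.0591
Terminal value at t=2: TV = D_3/(r−g) = 13.2942/(0.092−0.018) = 179.6514
P₀ = 10.6345/(1+0.092)^1 + 13.0591/(1+0.092)^2 + 179.6514/(1+0.092)^2 = 171.3456

$171.35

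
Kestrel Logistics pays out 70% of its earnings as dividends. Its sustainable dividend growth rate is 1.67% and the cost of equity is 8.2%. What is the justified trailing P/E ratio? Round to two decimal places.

Justified trailing P/E = b(1+g)/(r−g) = 0.70×(1+0.0167)/(0.082−0.0167) = 10.8988

10.90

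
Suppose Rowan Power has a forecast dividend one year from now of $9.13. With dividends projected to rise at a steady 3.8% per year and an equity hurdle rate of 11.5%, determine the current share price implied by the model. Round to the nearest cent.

Gordon growth model: P₀ = D₁/(r − g), with D₁ = 9.13 given directly.
P₀ = 9.1300 / (0.115 − 0.038) = 9.1300 / 0.077 = 118.5714

$118.57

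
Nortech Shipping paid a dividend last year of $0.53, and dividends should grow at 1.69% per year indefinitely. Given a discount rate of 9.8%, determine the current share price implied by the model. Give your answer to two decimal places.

$6.65

Gordon growth model: P₀ = D₁/(r − g). D₁ = 0.53 × (1 + 0.0169) = 0.5390.
P₀ = 0.5390 / (0.098 − 0.0169) = 0.5390 / 0.0811 = 6.6456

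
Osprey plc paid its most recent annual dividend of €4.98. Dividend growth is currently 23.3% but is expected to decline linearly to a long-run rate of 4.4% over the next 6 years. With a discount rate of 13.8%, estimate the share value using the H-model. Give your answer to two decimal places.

€85.35

H-model: P₀ = D₀[(1+g_L) + H(g_S−g_L)]/(r−g_L), with H = 6/2 = 3.
P₀ = 4.98 × [(1+0.044) + 3×(0.233−0.044)] / (0.138−0.044)
   = 4.98 × 1.6110 / 0.094 = 85.3487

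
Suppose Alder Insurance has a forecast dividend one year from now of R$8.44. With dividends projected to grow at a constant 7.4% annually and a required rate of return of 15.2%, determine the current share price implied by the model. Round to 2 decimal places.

R$108.21

Gordon growth model: P₀ = D₁/(r − g), with D₁ = 8.44 given directly.
P₀ = 8.4400 / (0.152 − 0.074) = 8.4400 / 0.078 = 108.2051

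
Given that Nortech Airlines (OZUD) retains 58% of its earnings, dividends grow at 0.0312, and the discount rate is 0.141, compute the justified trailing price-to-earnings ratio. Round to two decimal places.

Payout ratio b = 1 − 0.58 = 0.42.
Justified trailing P/E = b(1+g)/(r−g) = 0.42×(1+0.0312)/(0.141−0.0312) = 3.9445

3.94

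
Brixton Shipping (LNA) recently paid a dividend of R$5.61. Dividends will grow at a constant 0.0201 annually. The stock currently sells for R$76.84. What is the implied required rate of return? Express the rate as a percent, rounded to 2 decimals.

Rearranging the constant-growth DDM: r = D₁/P₀ + g.
D₁ = 5.61 × (1 + 0.0201) = 5.7228.
r = 5.7228 / 76.84 + 0.0201 = 0.07448 + 0.0201 = 0.09458

9.46%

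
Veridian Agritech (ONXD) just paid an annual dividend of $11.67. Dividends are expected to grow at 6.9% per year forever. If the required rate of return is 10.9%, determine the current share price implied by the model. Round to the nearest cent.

$311.88

Gordon growth model: P₀ = D₁/(r − g). D₁ = 11.67 × (1 + 0.069) = 12.4752.
P₀ = 12.4752 / (0.109 − 0.069) = 12.4752 / 0.04 = 311.8808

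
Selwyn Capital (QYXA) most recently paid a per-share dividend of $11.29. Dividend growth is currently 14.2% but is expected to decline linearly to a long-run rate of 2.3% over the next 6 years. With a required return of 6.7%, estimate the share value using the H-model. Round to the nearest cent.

$354.10

H-model: P₀ = D₀[(1+g_L) + H(g_S−g_L)]/(r−g_L), with H = 6/2 = 3.
P₀ = 11.29 × [(1+0.023) + 3×(0.142−0.023)] / (0.067−0.023)
   = 11.29 × 1.3800 / 0.044 = 354.0955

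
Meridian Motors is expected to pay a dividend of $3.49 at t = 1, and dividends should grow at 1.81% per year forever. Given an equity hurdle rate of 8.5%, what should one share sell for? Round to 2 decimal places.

$52.17

Gordon growth model: P₀ = D₁/(r − g), with D₁ = 3.49 given directly.
P₀ = 3.4900 / (0.085 − 0.0181) = 3.4900 / 0.0669 = 52.1674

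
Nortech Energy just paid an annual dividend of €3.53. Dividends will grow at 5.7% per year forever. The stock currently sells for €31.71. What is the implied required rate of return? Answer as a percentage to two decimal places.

17.47%

Rearranging the constant-growth DDM: r = D₁/P₀ + g.
D₁ = 3.53 × (1 + 0.057) = 3.7312.
r = 3.7312 / 31.71 + 0.057 = 0.11767 + 0.057 = 0.17467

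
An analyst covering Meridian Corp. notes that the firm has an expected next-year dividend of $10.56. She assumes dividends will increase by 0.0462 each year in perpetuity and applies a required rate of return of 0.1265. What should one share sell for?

Gordon growth model: P₀ = D₁/(r − g), with D₁ = 10.56 given directly.
P₀ = 10.5600 / (0.1265 − 0.0462) = 10.5600 / 0.0803 = 131.5068

$131.51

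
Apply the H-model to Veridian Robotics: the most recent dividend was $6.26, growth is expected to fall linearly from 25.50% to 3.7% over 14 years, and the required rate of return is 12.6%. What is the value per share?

H-model: P₀ = D₀[(1+g_L) + H(g_S−g_L)]/(r−g_L), with H = 14/2 = 7.
P₀ = 6.26 × [(1+0.037) + 7×(0.255−0.037)] / (0.126−0.037)
   = 6.26 × 2.5630 / 0.089 = 180.2739

$180.27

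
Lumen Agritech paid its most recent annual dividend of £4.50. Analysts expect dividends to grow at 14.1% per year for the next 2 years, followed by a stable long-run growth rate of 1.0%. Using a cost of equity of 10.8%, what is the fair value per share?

Two-stage DDM. Project D₁…D_2 at 0.141, terminal growth 0.01, discount at r = 0.108.
D_1 = 5.1345
D_2 = 5.8585
Terminal value at t=2: TV = D_3/(r−g) = 5.9170/(0.108−0.01) = 60.3781
P₀ = 5.1345/(1+0.108)^1 + 5.8585/(1+0.108)^2 + 60.3781/(1+0.108)^2 = 58.5873

£58.59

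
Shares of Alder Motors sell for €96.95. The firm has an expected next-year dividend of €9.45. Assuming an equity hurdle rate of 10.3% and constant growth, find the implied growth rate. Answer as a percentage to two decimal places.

0.55%

From P₀ = D₁/(r − g), the implied growth is g = r − D₁/P₀.
g = 0.103 − 9.45/96.95 = 0.103 − 0.09747 = 0.00553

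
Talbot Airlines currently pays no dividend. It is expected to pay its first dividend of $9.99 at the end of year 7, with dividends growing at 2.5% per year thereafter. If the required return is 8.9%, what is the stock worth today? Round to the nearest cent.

Deferred-dividend DDM. At t=6 the remaining stream is a growing perpetuity with first payment D_7 = 9.99.
V_6 = D_7/(r−g) = 9.99/(0.089−0.025) = 156.0938
P₀ = V_6/(1+r)^6 = 156.0938/(1+0.089)^6 = 93.5876

$93.59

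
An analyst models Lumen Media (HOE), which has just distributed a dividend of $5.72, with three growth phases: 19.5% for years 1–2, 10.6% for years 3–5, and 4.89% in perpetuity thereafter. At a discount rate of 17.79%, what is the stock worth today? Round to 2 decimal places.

Three-stage DDM. Project D₁…D_5; terminal Gordon value at t=5 with g = 0.0489; discount at r = 0.1779.
D_1 = 6.8354
D_2 = 8.1683
D_3 = 9.0341
D_4 = 9.9918
D_5 = 11.0509
TV_5 = 11.5913/(0.1779−0.0489) = 89.8549
P₀ = Σ Dₜ/(1+r)ᵗ + TV_5/(1+r)^5 = 66.9101

$66.91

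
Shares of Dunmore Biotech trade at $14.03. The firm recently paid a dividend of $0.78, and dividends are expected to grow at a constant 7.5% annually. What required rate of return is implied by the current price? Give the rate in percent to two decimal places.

13.48%

Rearranging the constant-growth DDM: r = D₁/P₀ + g.
D₁ = 0.78 × (1 + 0.075) = 0.8385.
r = 0.8385 / 14.03 + 0.075 = 0.05976 + 0.075 = 0.13476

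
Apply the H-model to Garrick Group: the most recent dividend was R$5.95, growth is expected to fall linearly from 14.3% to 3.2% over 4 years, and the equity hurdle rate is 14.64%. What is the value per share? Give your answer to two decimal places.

H-model: P₀ = D₀[(1+g_L) + H(g_S−g_L)]/(r−g_L), with H = 4/2 = 2.
P₀ = 5.95 × [(1+0.032) + 2×(0.143−0.032)] / (0.1464−0.032)
   = 5.95 × 1.2540 / 0.1144 = 65.2212

R$65.22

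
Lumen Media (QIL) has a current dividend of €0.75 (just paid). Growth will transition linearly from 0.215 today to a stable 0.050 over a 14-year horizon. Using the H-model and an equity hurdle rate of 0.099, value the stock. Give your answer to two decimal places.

€33.75

H-model: P₀ = D₀[(1+g_L) + H(g_S−g_L)]/(r−g_L), with H = 14/2 = 7.
P₀ = 0.75 × [(1+0.05) + 7×(0.215−0.05)] / (0.099−0.05)
   = 0.75 × 2.2050 / 0.049 = 33.7500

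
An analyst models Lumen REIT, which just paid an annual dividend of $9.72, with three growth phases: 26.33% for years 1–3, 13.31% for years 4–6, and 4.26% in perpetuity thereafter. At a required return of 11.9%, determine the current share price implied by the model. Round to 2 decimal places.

$278.54

Three-stage DDM. Project D₁…D_6; terminal Gordon value at t=6 with g = 0.0426; discount at r = 0.119.
D_1 = 12.2793
D_2 = 15.5124
D_3 = 19.5968
D_4 = 22.2052
D_5 = 25.1607
D_6 = 28.5096
TV_6 = 29.7241/(0.119−0.0426) = 389.0584
P₀ = Σ Dₜ/(1+r)ᵗ + TV_6/(1+r)^6 = 278.5409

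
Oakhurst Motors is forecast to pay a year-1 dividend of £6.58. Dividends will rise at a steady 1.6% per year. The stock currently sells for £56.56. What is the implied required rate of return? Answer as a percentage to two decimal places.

13.23%

Rearranging the constant-growth DDM: r = D₁/P₀ + g.
r = 6.5800 / 56.56 + 0.016 = 0.11634 + 0.016 = 0.13234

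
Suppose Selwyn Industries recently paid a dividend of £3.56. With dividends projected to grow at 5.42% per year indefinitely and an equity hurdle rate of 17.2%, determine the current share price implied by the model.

Gordon growth model: P₀ = D₁/(r − g). D₁ = 3.56 × (1 + 0.0542) = 3.7530.
P₀ = 3.7530 / (0.172 − 0.0542) = 3.7530 / 0.1178 = 31.8587

£31.86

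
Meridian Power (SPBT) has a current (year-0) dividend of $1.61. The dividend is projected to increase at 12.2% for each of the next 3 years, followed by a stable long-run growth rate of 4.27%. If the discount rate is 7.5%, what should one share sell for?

$64.36

Two-stage DDM. Project D₁…D_3 at 0.122, terminal growth 0.0427, discount at r = 0.075.
D_1 = 1.8064
D_2 = 2.0268
D_3 = 2.2741
Terminal value at t=3: TV = D_4/(r−g) = 2.3712/(0.075−0.0427) = 73.4110
P₀ = 1.8064/(1+0.075)^1 + 2.0268/(1+0.075)^2 + 2.2741/(1+0.075)^3 + 73.4110/(1+0.075)^3 = 64.3578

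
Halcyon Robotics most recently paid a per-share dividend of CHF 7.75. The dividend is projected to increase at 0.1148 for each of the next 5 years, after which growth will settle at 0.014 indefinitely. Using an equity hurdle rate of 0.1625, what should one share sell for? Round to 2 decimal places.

Two-stage DDM. Project D₁…D_5 at 0.1148, terminal growth 0.014, discount at r = 0.1625.
D_1 = 8.6397
D_2 = 9.6315
D_3 = 10.7372
D_4 = 11.9699
D_5 = 13.3440
Terminal value at t=5: TV = D_6/(r−g) = 13.5308/(0.1625−0.014) = 91.1167
P₀ = 8.6397/(1+0.1625)^1 + 9.6315/(1+0.1625)^2 + 10.7372/(1+0.1625)^3 + 11.9699/(1+0.1625)^4 + 13.3440/(1+0.1625)^5 + 91.1167/(1+0.1625)^5 = 77.1504

CHF 77.15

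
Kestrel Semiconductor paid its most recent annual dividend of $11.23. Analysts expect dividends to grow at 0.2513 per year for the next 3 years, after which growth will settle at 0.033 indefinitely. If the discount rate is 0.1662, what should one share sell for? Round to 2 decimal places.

Two-stage DDM. Project D₁…D_3 at 0.2513, terminal growth 0.033, discount at r = 0.1662.
D_1 = 14.0521
D_2 = 17.5834
D_3 = 22.0021
Terminal value at t=3: TV = D_4/(r−g) = 22.7282/(0.1662−0.033) = 170.6319
P₀ = 14.0521/(1+0.1662)^1 + 17.5834/(1+0.1662)^2 + 22.0021/(1+0.1662)^3 + 170.6319/(1+0.1662)^3 = 146.4328

$146.43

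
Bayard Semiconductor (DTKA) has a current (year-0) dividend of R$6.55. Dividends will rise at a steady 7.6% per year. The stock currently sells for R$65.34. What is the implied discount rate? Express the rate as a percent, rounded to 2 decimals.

Rearranging the constant-growth DDM: r = D₁/P₀ + g.
D₁ = 6.55 × (1 + 0.076) = 7.0478.
r = 7.0478 / 65.34 + 0.076 = 0.10786 + 0.076 = 0.18386

18.39%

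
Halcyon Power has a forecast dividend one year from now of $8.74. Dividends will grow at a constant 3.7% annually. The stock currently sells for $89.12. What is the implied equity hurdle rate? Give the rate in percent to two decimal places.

13.51%

Rearranging the constant-growth DDM: r = D₁/P₀ + g.
r = 8.7400 / 89.12 + 0.037 = 0.09807 + 0.037 = 0.13507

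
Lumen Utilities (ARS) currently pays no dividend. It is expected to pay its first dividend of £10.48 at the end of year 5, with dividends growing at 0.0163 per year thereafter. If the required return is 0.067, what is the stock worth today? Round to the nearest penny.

Deferred-dividend DDM. At t=4 the remaining stream is a growing perpetuity with first payment D_5 = 10.48.
V_4 = D_5/(r−g) = 10.48/(0.067−0.0163) = 206.7061
P₀ = V_4/(1+r)^4 = 206.7061/(1+0.067)^4 = 159.4761

£159.48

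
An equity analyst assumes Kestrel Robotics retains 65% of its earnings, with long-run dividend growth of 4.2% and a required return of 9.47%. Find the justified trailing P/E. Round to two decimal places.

Payout ratio b = 1 − 0.65 = 0.35.
Justified trailing P/E = b(1+g)/(r−g) = 0.35×(1+0.042)/(0.0947−0.042) = 6.9203

6.92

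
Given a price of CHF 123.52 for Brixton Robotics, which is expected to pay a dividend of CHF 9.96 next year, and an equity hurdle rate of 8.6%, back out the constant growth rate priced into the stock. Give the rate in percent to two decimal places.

From P₀ = D₁/(r − g), the implied growth is g = r − D₁/P₀.
g = 0.086 − 9.96/123.52 = 0.086 − 0.08063 = 0.00537

0.54%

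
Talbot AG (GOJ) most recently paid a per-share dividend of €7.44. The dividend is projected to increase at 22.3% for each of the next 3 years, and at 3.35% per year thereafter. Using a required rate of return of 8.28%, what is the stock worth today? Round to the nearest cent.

€253.35

Two-stage DDM. Project D₁…D_3 at 0.223, terminal growth 0.0335, discount at r = 0.0828.
D_1 = 9.0991
D_2 = 11.1282
D_3 = 13.6098
Terminal value at t=3: TV = D_4/(r−g) = 14.0657/(0.0828−0.0335) = 285.3093
P₀ = 9.0991/(1+0.0828)^1 + 11.1282/(1+0.0828)^2 + 13.6098/(1+0.0828)^3 + 285.3093/(1+0.0828)^3 = 253.3502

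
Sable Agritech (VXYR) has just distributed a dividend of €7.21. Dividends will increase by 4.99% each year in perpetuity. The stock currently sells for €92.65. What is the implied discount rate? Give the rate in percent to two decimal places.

13.16%

Rearranging the constant-growth DDM: r = D₁/P₀ + g.
D₁ = 7.21 × (1 + 0.0499) = 7.5698.
r = 7.5698 / 92.65 + 0.0499 = 0.08170 + 0.0499 = 0.13160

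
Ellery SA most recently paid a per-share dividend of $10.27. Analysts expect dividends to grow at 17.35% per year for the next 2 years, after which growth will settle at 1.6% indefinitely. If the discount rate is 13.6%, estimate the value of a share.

$114.36

Two-stage DDM. Project D₁…D_2 at 0.1735, terminal growth 0.016, discount at r = 0.136.
D_1 = 12.0518
D_2 = 14.1428
Terminal value at t=2: TV = D_3/(r−g) = 14.3691/(0.136−0.016) = 119.7427
P₀ = 12.0518/(1+0.136)^1 + 14.1428/(1+0.136)^2 + 119.7427/(1+0.136)^2 = 114.3564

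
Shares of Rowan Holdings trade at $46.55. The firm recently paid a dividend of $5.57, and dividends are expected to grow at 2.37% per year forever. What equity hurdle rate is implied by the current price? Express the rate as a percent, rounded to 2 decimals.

Rearranging the constant-growth DDM: r = D₁/P₀ + g.
D₁ = 5.57 × (1 + 0.0237) = 5.7020.
r = 5.7020 / 46.55 + 0.0237 = 0.12249 + 0.0237 = 0.14619

14.62%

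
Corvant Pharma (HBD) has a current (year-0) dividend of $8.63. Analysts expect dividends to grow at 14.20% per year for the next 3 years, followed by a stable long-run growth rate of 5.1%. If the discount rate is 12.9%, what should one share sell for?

Two-stage DDM. Project D₁…D_3 at 0.142, terminal growth 0.051, discount at r = 0.129.
D_1 = 9.8555
D_2 = 11.2549
D_3 = 12.8531
Terminal value at t=3: TV = D_4/(r−g) = 13.5086/(0.129−0.051) = 173.1878
P₀ = 9.8555/(1+0.129)^1 + 11.2549/(1+0.129)^2 + 12.8531/(1+0.129)^3 + 173.1878/(1+0.129)^3 = 146.8379

$146.84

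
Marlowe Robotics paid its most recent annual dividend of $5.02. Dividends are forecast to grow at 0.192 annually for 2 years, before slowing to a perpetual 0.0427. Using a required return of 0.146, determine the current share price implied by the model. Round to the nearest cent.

$65.47

Two-stage DDM. Project D₁…D_2 at 0.192, terminal growth 0.0427, discount at r = 0.146.
D_1 = 5.9838
D_2 = 7.1327
Terminal value at t=2: TV = D_3/(r−g) = 7.4373/(0.146−0.0427) = 71.9971
P₀ = 5.9838/(1+0.146)^1 + 7.1327/(1+0.146)^2 + 71.9971/(1+0.146)^2 = 65.4735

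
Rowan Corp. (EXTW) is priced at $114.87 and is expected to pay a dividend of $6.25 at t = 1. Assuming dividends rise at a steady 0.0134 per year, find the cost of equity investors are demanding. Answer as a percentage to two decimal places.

6.78%

Rearranging the constant-growth DDM: r = D₁/P₀ + g.
r = 6.2500 / 114.87 + 0.0134 = 0.05441 + 0.0134 = 0.06781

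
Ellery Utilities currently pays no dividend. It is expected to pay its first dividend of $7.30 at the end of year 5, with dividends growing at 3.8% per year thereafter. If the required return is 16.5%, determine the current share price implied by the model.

Deferred-dividend DDM. At t=4 the remaining stream is a growing perpetuity with first payment D_5 = 7.30.
V_4 = D_5/(r−g) = 7.30/(0.165−0.038) = 57.4803
P₀ = V_4/(1+r)^4 = 57.4803/(1+0.165)^4 = 31.2044

$31.20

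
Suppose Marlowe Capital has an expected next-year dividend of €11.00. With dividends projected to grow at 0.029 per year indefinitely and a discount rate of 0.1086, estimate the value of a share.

Gordon growth model: P₀ = D₁/(r − g), with D₁ = 11.00 given directly.
P₀ = 11.0000 / (0.1086 − 0.029) = 11.0000 / 0.0796 = 138.1910

€138.19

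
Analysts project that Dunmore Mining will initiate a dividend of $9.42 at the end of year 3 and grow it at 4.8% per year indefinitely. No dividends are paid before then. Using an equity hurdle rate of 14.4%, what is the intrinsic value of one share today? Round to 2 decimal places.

$74.98

Deferred-dividend DDM. At t=2 the remaining stream is a growing perpetuity with first payment D_3 = 9.42.
V_2 = D_3/(r−g) = 9.42/(0.144−0.048) = 98.1250
P₀ = V_2/(1+r)^2 = 98.1250/(1+0.144)^2 = 74.9769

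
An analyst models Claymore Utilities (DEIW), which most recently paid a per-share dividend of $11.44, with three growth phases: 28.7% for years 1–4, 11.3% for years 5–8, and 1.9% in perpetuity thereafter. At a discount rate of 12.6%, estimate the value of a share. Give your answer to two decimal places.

$318.00

Three-stage DDM. Project D₁…D_8; terminal Gordon value at t=8 with g = 0.019; discount at r = 0.126.
D_1 = 14.7233
D_2 = 18.9489
D_3 = 24.3872
D_4 = 31.3863
D_5 = 34.9330
D_6 = 38.8804
D_7 = 43.2739
D_8 = 48.1638
TV_8 = 49.0789/(0.126−0.019) = 458.6816
P₀ = Σ Dₜ/(1+r)ᵗ + TV_8/(1+r)^8 = 318.0015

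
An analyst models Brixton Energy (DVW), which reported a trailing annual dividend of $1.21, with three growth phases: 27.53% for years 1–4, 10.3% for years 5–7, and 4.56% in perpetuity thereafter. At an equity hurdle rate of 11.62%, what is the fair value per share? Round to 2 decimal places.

$42.34

Three-stage DDM. Project D₁…D_7; terminal Gordon value at t=7 with g = 0.0456; discount at r = 0.1162.
D_1 = 1.5431
D_2 = 1.9679
D_3 = 2.5097
D_4 = 3.2006
D_5 = 3.5303
D_6 = 3.8939
D_7 = 4.2950
TV_7 = 4.4908/(0.1162−0.0456) = 63.6095
P₀ = Σ Dₜ/(1+r)ᵗ + TV_7/(1+r)^7 = 42.3356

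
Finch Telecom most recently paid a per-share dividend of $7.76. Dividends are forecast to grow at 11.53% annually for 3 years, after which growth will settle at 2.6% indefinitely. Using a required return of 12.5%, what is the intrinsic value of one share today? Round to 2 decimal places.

$101.24

Two-stage DDM. Project D₁…D_3 at 0.1153, terminal growth 0.026, discount at r = 0.125.
D_1 = 8.6547
D_2 = 9.6526
D_3 = 10.7656
Terminal value at t=3: TV = D_4/(r−g) = 11.0455/(0.125−0.026) = 111.5704
P₀ = 8.6547/(1+0.125)^1 + 9.6526/(1+0.125)^2 + 10.7656/(1+0.125)^3 + 111.5704/(1+0.125)^3 = 101.2403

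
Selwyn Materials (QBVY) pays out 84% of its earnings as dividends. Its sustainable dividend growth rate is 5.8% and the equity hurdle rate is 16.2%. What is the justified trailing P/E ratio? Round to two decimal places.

8.55

Justified trailing P/E = b(1+g)/(r−g) = 0.84×(1+0.058)/(0.162−0.058) = 8.5454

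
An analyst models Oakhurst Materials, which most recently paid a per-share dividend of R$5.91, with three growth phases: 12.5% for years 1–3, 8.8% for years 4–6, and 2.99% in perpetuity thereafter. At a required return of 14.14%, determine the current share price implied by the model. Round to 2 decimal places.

Three-stage DDM. Project D₁…D_6; terminal Gordon value at t=6 with g = 0.0299; discount at r = 0.1414.
D_1 = 6.6487
D_2 = 7.4798
D_3 = 8.4148
D_4 = 9.1553
D_5 = 9.9610
D_6 = 10.8376
TV_6 = 11.1616/(0.1414−0.0299) = 100.1041
P₀ = Σ Dₜ/(1+r)ᵗ + TV_6/(1+r)^6 = 77.9340

R$77.93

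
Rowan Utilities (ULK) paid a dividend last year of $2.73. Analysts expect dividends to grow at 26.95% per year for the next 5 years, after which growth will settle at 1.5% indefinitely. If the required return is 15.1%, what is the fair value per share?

$51.75

Two-stage DDM. Project D₁…D_5 at 0.2695, terminal growth 0.015, discount at r = 0.151.
D_1 = 3.4657
D_2 = 4.3998
D_3 = 5.5855
D_4 = 7.0908
D_5 = 9.0017
Terminal value at t=5: TV = D_6/(r−g) = 9.1368/(0.151−0.015) = 67.1821
P₀ = 3.4657/(1+0.151)^1 + 4.3998/(1+0.151)^2 + 5.5855/(1+0.151)^3 + 7.0908/(1+0.151)^4 + 9.0017/(1+0.151)^5 + 67.1821/(1+0.151)^5 = 51.7478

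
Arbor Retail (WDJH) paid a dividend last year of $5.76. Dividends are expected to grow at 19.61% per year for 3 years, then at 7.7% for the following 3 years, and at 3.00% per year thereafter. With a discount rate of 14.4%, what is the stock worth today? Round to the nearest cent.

Three-stage DDM. Project D₁…D_6; terminal Gordon value at t=6 with g = 0.03; discount at r = 0.144.
D_1 = 6.8895
D_2 = 8.2406
D_3 = 9.8566
D_4 = 10.6155
D_5 = 11.4329
D_6 = 12.3132
TV_6 = 12.6826/(0.144−0.03) = 111.2511
P₀ = Σ Dₜ/(1+r)ᵗ + TV_6/(1+r)^6 = 86.0584

$86.06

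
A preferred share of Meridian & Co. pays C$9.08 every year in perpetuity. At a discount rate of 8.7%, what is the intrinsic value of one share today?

C$104.37

Zero-growth DDM (perpetuity): P₀ = D/r = 9.08 / 0.087 = 104.3678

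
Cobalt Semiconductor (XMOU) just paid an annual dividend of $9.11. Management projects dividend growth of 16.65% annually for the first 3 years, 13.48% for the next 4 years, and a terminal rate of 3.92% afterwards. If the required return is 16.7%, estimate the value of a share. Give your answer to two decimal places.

Three-stage DDM. Project D₁…D_7; terminal Gordon value at t=7 with g = 0.0392; discount at r = 0.167.
D_1 = 10.6268
D_2 = 12.3962
D_3 = 14.4601
D_4 = 16.4094
D_5 = 18.6214
D_6 = 21.1315
D_7 = 23.9800
TV_7 = 24.9201/(0.167−0.0392) = 194.9926
P₀ = Σ Dₜ/(1+r)ᵗ + TV_7/(1+r)^7 = 127.4065

$127.41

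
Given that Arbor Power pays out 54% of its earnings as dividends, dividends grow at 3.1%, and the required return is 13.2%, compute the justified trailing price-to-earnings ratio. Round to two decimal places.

5.51

Justified trailing P/E = b(1+g)/(r−g) = 0.54×(1+0.031)/(0.132−0.031) = 5.5123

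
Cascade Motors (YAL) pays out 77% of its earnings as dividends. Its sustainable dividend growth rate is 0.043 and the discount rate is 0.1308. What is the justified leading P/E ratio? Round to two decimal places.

8.77

Justified leading P/E = b/(r−g) = 0.77/(0.1308−0.043) = 8.7699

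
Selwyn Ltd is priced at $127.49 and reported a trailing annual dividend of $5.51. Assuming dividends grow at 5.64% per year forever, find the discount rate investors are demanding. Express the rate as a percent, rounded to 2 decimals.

10.21%

Rearranging the constant-growth DDM: r = D₁/P₀ + g.
D₁ = 5.51 × (1 + 0.0564) = 5.8208.
r = 5.8208 / 127.49 + 0.0564 = 0.04566 + 0.0564 = 0.10206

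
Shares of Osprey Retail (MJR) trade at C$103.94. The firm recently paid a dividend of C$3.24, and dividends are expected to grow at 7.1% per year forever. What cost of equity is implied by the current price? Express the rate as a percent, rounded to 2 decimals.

10.44%

Rearranging the constant-growth DDM: r = D₁/P₀ + g.
D₁ = 3.24 × (1 + 0.071) = 3.4700.
r = 3.4700 / 103.94 + 0.071 = 0.03339 + 0.071 = 0.10439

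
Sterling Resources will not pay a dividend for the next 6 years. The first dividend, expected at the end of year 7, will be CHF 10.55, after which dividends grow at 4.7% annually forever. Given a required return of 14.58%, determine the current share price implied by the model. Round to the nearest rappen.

CHF 47.19

Deferred-dividend DDM. At t=6 the remaining stream is a growing perpetuity with first payment D_7 = 10.55.
V_6 = D_7/(r−g) = 10.55/(0.1458−0.047) = 106.7814
P₀ = V_6/(1+r)^6 = 106.7814/(1+0.1458)^6 = 47.1892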